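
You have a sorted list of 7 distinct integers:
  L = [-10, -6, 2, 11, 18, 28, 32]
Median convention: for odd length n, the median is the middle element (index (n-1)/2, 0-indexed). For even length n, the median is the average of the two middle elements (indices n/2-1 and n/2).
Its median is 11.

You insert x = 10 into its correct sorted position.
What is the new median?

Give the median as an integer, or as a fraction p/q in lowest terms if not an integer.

Old list (sorted, length 7): [-10, -6, 2, 11, 18, 28, 32]
Old median = 11
Insert x = 10
Old length odd (7). Middle was index 3 = 11.
New length even (8). New median = avg of two middle elements.
x = 10: 3 elements are < x, 4 elements are > x.
New sorted list: [-10, -6, 2, 10, 11, 18, 28, 32]
New median = 21/2

Answer: 21/2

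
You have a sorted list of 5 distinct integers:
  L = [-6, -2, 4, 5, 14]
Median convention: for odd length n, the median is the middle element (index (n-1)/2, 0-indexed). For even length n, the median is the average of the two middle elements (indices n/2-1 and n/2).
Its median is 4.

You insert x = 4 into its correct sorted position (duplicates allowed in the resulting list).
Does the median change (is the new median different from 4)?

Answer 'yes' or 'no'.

Old median = 4
Insert x = 4
New median = 4
Changed? no

Answer: no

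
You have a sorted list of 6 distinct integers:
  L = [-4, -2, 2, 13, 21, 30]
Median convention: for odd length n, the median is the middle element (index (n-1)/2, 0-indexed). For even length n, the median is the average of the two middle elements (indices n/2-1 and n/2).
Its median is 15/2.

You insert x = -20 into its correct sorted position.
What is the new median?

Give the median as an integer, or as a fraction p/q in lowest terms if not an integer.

Old list (sorted, length 6): [-4, -2, 2, 13, 21, 30]
Old median = 15/2
Insert x = -20
Old length even (6). Middle pair: indices 2,3 = 2,13.
New length odd (7). New median = single middle element.
x = -20: 0 elements are < x, 6 elements are > x.
New sorted list: [-20, -4, -2, 2, 13, 21, 30]
New median = 2

Answer: 2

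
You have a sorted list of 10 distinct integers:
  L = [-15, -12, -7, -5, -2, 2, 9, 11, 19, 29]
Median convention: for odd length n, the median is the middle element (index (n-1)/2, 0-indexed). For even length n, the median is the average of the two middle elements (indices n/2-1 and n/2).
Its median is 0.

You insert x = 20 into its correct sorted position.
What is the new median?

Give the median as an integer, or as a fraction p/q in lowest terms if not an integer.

Answer: 2

Derivation:
Old list (sorted, length 10): [-15, -12, -7, -5, -2, 2, 9, 11, 19, 29]
Old median = 0
Insert x = 20
Old length even (10). Middle pair: indices 4,5 = -2,2.
New length odd (11). New median = single middle element.
x = 20: 9 elements are < x, 1 elements are > x.
New sorted list: [-15, -12, -7, -5, -2, 2, 9, 11, 19, 20, 29]
New median = 2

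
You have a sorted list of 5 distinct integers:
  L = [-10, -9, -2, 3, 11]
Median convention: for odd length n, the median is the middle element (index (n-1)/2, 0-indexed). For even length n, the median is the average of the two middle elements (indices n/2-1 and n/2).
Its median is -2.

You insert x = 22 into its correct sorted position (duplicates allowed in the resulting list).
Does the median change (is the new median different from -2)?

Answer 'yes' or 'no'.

Answer: yes

Derivation:
Old median = -2
Insert x = 22
New median = 1/2
Changed? yes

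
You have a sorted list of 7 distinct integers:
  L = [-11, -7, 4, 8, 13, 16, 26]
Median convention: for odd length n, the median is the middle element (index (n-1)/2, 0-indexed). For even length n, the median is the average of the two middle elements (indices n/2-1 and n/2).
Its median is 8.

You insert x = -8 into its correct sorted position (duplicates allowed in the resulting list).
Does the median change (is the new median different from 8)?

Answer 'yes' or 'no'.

Old median = 8
Insert x = -8
New median = 6
Changed? yes

Answer: yes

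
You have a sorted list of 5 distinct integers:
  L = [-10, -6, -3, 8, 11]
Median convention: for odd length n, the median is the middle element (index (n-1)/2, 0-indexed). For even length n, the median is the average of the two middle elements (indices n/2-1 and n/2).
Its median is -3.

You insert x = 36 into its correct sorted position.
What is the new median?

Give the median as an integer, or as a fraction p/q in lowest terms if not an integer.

Answer: 5/2

Derivation:
Old list (sorted, length 5): [-10, -6, -3, 8, 11]
Old median = -3
Insert x = 36
Old length odd (5). Middle was index 2 = -3.
New length even (6). New median = avg of two middle elements.
x = 36: 5 elements are < x, 0 elements are > x.
New sorted list: [-10, -6, -3, 8, 11, 36]
New median = 5/2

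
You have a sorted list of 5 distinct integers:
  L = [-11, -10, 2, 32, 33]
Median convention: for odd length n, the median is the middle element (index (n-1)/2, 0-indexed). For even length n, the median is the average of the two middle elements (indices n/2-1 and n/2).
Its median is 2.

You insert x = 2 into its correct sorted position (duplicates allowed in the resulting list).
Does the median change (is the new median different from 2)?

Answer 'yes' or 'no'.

Answer: no

Derivation:
Old median = 2
Insert x = 2
New median = 2
Changed? no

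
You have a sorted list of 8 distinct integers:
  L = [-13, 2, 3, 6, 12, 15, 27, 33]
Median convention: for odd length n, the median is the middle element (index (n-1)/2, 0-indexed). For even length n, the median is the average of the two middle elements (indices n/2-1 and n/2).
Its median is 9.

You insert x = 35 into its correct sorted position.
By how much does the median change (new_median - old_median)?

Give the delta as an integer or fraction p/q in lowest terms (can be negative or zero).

Old median = 9
After inserting x = 35: new sorted = [-13, 2, 3, 6, 12, 15, 27, 33, 35]
New median = 12
Delta = 12 - 9 = 3

Answer: 3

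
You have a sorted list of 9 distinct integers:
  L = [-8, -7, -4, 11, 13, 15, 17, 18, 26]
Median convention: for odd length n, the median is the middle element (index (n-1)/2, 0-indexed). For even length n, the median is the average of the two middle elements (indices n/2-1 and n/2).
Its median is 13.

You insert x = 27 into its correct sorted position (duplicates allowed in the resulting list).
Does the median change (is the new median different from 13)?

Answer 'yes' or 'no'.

Old median = 13
Insert x = 27
New median = 14
Changed? yes

Answer: yes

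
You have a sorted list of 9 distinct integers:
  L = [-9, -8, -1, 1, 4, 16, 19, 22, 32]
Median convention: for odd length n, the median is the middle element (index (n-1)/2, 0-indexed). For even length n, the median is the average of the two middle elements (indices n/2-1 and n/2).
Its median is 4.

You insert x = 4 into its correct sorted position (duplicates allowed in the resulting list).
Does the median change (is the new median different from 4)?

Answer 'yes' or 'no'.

Old median = 4
Insert x = 4
New median = 4
Changed? no

Answer: no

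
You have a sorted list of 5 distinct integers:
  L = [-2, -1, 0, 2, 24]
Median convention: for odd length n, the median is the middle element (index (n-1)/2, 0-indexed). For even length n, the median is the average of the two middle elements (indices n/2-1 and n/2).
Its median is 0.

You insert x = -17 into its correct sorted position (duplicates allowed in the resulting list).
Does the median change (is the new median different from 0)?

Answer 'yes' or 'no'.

Old median = 0
Insert x = -17
New median = -1/2
Changed? yes

Answer: yes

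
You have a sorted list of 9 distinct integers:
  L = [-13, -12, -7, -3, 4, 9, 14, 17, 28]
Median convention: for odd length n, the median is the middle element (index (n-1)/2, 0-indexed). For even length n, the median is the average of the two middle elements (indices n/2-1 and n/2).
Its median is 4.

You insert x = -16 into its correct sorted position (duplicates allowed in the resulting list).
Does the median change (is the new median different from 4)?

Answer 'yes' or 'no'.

Answer: yes

Derivation:
Old median = 4
Insert x = -16
New median = 1/2
Changed? yes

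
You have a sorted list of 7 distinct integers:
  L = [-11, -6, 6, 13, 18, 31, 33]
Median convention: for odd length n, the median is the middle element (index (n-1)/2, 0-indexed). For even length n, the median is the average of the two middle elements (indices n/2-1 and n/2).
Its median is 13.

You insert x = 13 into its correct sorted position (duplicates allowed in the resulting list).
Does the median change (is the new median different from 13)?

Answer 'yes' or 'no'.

Answer: no

Derivation:
Old median = 13
Insert x = 13
New median = 13
Changed? no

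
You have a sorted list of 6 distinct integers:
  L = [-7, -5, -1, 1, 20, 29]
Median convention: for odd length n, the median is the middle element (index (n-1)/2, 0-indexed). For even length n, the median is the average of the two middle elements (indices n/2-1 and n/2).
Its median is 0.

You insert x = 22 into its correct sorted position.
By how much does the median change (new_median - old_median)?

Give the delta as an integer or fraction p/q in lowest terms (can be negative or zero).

Answer: 1

Derivation:
Old median = 0
After inserting x = 22: new sorted = [-7, -5, -1, 1, 20, 22, 29]
New median = 1
Delta = 1 - 0 = 1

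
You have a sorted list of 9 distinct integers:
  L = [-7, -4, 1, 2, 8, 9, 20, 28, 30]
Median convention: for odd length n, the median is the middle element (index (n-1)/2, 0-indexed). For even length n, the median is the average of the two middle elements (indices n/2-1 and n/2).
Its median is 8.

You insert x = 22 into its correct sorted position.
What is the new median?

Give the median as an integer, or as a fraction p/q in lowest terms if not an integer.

Answer: 17/2

Derivation:
Old list (sorted, length 9): [-7, -4, 1, 2, 8, 9, 20, 28, 30]
Old median = 8
Insert x = 22
Old length odd (9). Middle was index 4 = 8.
New length even (10). New median = avg of two middle elements.
x = 22: 7 elements are < x, 2 elements are > x.
New sorted list: [-7, -4, 1, 2, 8, 9, 20, 22, 28, 30]
New median = 17/2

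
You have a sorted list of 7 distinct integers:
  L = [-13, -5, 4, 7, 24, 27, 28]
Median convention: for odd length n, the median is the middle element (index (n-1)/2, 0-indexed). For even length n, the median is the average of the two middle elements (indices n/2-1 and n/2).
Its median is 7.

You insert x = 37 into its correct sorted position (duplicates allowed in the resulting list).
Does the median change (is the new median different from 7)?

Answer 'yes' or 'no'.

Old median = 7
Insert x = 37
New median = 31/2
Changed? yes

Answer: yes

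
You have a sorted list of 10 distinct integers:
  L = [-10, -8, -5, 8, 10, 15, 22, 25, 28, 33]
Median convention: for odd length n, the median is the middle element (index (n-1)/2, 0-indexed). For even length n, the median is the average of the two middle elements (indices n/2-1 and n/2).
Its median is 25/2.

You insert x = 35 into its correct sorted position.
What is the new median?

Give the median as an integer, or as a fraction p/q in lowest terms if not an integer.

Old list (sorted, length 10): [-10, -8, -5, 8, 10, 15, 22, 25, 28, 33]
Old median = 25/2
Insert x = 35
Old length even (10). Middle pair: indices 4,5 = 10,15.
New length odd (11). New median = single middle element.
x = 35: 10 elements are < x, 0 elements are > x.
New sorted list: [-10, -8, -5, 8, 10, 15, 22, 25, 28, 33, 35]
New median = 15

Answer: 15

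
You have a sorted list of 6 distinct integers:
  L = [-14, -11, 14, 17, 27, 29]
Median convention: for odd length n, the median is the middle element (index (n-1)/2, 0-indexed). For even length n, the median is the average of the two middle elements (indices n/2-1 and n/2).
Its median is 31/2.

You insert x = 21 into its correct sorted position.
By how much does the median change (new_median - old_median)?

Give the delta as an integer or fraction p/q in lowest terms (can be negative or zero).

Answer: 3/2

Derivation:
Old median = 31/2
After inserting x = 21: new sorted = [-14, -11, 14, 17, 21, 27, 29]
New median = 17
Delta = 17 - 31/2 = 3/2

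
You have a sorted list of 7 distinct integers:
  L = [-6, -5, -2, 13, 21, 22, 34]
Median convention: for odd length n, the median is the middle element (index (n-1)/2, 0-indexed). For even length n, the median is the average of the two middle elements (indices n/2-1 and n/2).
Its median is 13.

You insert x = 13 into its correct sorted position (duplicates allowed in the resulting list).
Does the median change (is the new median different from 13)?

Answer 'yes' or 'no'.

Old median = 13
Insert x = 13
New median = 13
Changed? no

Answer: no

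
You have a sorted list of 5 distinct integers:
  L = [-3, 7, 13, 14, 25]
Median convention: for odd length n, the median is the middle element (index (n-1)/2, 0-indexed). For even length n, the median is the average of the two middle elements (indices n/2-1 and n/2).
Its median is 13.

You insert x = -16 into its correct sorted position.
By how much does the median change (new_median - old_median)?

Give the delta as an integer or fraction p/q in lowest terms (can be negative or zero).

Answer: -3

Derivation:
Old median = 13
After inserting x = -16: new sorted = [-16, -3, 7, 13, 14, 25]
New median = 10
Delta = 10 - 13 = -3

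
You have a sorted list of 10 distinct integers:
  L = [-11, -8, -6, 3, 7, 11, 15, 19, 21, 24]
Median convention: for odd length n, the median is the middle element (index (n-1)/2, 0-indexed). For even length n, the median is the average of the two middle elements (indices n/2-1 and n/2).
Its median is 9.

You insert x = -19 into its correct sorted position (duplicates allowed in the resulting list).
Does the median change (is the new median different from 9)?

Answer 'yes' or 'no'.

Answer: yes

Derivation:
Old median = 9
Insert x = -19
New median = 7
Changed? yes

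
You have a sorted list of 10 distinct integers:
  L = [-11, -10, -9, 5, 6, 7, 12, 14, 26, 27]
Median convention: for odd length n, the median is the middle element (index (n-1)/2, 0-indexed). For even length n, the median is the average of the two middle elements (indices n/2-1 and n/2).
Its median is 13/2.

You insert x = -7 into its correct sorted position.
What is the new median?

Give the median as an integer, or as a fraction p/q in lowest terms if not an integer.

Old list (sorted, length 10): [-11, -10, -9, 5, 6, 7, 12, 14, 26, 27]
Old median = 13/2
Insert x = -7
Old length even (10). Middle pair: indices 4,5 = 6,7.
New length odd (11). New median = single middle element.
x = -7: 3 elements are < x, 7 elements are > x.
New sorted list: [-11, -10, -9, -7, 5, 6, 7, 12, 14, 26, 27]
New median = 6

Answer: 6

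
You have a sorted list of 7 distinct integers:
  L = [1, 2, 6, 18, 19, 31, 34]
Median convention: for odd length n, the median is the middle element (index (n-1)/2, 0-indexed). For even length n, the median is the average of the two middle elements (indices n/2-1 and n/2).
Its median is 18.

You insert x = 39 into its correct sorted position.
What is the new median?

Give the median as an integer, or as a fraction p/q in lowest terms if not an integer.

Old list (sorted, length 7): [1, 2, 6, 18, 19, 31, 34]
Old median = 18
Insert x = 39
Old length odd (7). Middle was index 3 = 18.
New length even (8). New median = avg of two middle elements.
x = 39: 7 elements are < x, 0 elements are > x.
New sorted list: [1, 2, 6, 18, 19, 31, 34, 39]
New median = 37/2

Answer: 37/2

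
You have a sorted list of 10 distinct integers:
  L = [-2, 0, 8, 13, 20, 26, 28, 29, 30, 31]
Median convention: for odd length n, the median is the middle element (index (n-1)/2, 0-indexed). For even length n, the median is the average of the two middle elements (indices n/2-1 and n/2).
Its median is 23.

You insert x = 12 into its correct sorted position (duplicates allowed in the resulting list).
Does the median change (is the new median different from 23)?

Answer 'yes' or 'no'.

Old median = 23
Insert x = 12
New median = 20
Changed? yes

Answer: yes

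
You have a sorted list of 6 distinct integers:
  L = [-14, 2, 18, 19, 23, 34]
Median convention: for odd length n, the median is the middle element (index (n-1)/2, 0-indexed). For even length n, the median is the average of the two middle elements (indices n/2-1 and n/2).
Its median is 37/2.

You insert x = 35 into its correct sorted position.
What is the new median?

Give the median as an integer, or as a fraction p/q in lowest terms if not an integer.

Old list (sorted, length 6): [-14, 2, 18, 19, 23, 34]
Old median = 37/2
Insert x = 35
Old length even (6). Middle pair: indices 2,3 = 18,19.
New length odd (7). New median = single middle element.
x = 35: 6 elements are < x, 0 elements are > x.
New sorted list: [-14, 2, 18, 19, 23, 34, 35]
New median = 19

Answer: 19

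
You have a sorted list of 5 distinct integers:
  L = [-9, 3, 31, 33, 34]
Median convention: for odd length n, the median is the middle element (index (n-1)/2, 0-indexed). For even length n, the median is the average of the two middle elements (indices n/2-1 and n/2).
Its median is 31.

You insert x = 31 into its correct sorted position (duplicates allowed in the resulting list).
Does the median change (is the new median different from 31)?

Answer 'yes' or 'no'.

Old median = 31
Insert x = 31
New median = 31
Changed? no

Answer: no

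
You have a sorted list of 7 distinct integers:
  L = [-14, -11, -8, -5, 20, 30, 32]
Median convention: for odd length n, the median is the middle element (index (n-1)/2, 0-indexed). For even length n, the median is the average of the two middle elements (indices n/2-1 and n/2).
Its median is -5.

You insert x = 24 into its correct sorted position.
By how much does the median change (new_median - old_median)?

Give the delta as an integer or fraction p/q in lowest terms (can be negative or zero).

Old median = -5
After inserting x = 24: new sorted = [-14, -11, -8, -5, 20, 24, 30, 32]
New median = 15/2
Delta = 15/2 - -5 = 25/2

Answer: 25/2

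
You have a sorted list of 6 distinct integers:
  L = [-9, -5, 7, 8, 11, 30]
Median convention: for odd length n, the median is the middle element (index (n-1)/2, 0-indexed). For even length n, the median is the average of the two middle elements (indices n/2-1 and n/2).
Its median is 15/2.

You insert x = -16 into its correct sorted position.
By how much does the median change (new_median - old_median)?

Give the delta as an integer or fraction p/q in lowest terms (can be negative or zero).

Answer: -1/2

Derivation:
Old median = 15/2
After inserting x = -16: new sorted = [-16, -9, -5, 7, 8, 11, 30]
New median = 7
Delta = 7 - 15/2 = -1/2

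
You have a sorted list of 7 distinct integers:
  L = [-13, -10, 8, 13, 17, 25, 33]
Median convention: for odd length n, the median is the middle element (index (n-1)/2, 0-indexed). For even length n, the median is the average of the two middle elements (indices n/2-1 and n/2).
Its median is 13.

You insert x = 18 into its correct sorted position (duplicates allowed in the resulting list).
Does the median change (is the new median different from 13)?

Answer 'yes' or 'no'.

Answer: yes

Derivation:
Old median = 13
Insert x = 18
New median = 15
Changed? yes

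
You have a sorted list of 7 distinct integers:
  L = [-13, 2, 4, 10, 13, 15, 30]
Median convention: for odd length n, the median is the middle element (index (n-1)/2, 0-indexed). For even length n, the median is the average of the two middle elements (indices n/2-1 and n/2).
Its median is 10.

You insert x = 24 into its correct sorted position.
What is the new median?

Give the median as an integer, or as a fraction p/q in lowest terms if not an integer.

Old list (sorted, length 7): [-13, 2, 4, 10, 13, 15, 30]
Old median = 10
Insert x = 24
Old length odd (7). Middle was index 3 = 10.
New length even (8). New median = avg of two middle elements.
x = 24: 6 elements are < x, 1 elements are > x.
New sorted list: [-13, 2, 4, 10, 13, 15, 24, 30]
New median = 23/2

Answer: 23/2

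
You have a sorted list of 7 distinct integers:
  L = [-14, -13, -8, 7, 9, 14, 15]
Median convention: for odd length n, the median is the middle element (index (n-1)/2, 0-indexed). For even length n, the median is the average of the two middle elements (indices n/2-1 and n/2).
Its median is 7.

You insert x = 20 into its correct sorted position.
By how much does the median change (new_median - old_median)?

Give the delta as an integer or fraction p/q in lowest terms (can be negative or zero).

Answer: 1

Derivation:
Old median = 7
After inserting x = 20: new sorted = [-14, -13, -8, 7, 9, 14, 15, 20]
New median = 8
Delta = 8 - 7 = 1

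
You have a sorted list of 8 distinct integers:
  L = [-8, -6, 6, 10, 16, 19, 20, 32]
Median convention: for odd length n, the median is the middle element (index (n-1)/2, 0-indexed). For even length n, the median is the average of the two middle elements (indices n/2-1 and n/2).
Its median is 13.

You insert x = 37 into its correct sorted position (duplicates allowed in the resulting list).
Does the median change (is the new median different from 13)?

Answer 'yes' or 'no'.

Answer: yes

Derivation:
Old median = 13
Insert x = 37
New median = 16
Changed? yes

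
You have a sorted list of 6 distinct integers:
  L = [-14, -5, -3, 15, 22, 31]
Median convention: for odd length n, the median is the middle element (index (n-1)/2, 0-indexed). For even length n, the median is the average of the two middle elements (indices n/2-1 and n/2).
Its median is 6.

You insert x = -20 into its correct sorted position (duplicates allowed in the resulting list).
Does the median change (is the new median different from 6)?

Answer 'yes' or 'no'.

Old median = 6
Insert x = -20
New median = -3
Changed? yes

Answer: yes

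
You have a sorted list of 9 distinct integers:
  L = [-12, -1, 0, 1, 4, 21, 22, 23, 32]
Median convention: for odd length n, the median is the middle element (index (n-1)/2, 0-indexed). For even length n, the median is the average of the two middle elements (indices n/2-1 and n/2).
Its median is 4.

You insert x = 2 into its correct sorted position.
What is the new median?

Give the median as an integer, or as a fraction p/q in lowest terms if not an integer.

Answer: 3

Derivation:
Old list (sorted, length 9): [-12, -1, 0, 1, 4, 21, 22, 23, 32]
Old median = 4
Insert x = 2
Old length odd (9). Middle was index 4 = 4.
New length even (10). New median = avg of two middle elements.
x = 2: 4 elements are < x, 5 elements are > x.
New sorted list: [-12, -1, 0, 1, 2, 4, 21, 22, 23, 32]
New median = 3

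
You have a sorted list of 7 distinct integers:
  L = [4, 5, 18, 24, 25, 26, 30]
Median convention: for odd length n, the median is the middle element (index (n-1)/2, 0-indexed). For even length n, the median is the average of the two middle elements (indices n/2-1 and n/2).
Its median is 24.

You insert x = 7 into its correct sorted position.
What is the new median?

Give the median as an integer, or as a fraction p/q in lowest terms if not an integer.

Answer: 21

Derivation:
Old list (sorted, length 7): [4, 5, 18, 24, 25, 26, 30]
Old median = 24
Insert x = 7
Old length odd (7). Middle was index 3 = 24.
New length even (8). New median = avg of two middle elements.
x = 7: 2 elements are < x, 5 elements are > x.
New sorted list: [4, 5, 7, 18, 24, 25, 26, 30]
New median = 21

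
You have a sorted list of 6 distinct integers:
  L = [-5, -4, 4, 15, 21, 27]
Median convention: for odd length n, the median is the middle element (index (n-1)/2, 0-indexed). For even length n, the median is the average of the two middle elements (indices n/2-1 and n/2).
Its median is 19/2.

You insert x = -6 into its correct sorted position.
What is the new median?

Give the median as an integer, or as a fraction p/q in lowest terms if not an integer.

Old list (sorted, length 6): [-5, -4, 4, 15, 21, 27]
Old median = 19/2
Insert x = -6
Old length even (6). Middle pair: indices 2,3 = 4,15.
New length odd (7). New median = single middle element.
x = -6: 0 elements are < x, 6 elements are > x.
New sorted list: [-6, -5, -4, 4, 15, 21, 27]
New median = 4

Answer: 4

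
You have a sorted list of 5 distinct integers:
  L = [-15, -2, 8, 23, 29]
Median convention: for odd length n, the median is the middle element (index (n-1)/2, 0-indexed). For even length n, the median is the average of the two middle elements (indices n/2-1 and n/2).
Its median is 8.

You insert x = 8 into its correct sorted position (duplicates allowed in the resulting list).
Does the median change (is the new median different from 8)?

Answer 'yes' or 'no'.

Answer: no

Derivation:
Old median = 8
Insert x = 8
New median = 8
Changed? no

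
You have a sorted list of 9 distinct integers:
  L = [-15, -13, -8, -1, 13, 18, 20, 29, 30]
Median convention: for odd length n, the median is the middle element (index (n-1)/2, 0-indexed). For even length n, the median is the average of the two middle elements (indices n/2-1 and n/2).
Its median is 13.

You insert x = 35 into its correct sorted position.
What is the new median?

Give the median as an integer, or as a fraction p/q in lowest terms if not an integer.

Answer: 31/2

Derivation:
Old list (sorted, length 9): [-15, -13, -8, -1, 13, 18, 20, 29, 30]
Old median = 13
Insert x = 35
Old length odd (9). Middle was index 4 = 13.
New length even (10). New median = avg of two middle elements.
x = 35: 9 elements are < x, 0 elements are > x.
New sorted list: [-15, -13, -8, -1, 13, 18, 20, 29, 30, 35]
New median = 31/2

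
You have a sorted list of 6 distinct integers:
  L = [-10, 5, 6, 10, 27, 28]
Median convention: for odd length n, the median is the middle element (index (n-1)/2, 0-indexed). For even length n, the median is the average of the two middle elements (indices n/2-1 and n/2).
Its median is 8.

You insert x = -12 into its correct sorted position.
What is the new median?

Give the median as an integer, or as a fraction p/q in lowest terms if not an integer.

Old list (sorted, length 6): [-10, 5, 6, 10, 27, 28]
Old median = 8
Insert x = -12
Old length even (6). Middle pair: indices 2,3 = 6,10.
New length odd (7). New median = single middle element.
x = -12: 0 elements are < x, 6 elements are > x.
New sorted list: [-12, -10, 5, 6, 10, 27, 28]
New median = 6

Answer: 6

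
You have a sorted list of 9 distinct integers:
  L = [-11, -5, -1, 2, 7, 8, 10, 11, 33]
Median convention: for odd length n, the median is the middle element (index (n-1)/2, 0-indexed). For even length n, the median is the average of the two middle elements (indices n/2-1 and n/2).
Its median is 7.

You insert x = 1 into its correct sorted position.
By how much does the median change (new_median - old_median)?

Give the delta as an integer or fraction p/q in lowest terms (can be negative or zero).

Answer: -5/2

Derivation:
Old median = 7
After inserting x = 1: new sorted = [-11, -5, -1, 1, 2, 7, 8, 10, 11, 33]
New median = 9/2
Delta = 9/2 - 7 = -5/2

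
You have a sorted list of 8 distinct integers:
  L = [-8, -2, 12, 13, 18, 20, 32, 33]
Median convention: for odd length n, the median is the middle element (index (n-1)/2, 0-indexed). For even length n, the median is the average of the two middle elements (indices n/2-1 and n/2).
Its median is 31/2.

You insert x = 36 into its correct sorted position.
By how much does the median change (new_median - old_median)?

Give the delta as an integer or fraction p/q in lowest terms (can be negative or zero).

Answer: 5/2

Derivation:
Old median = 31/2
After inserting x = 36: new sorted = [-8, -2, 12, 13, 18, 20, 32, 33, 36]
New median = 18
Delta = 18 - 31/2 = 5/2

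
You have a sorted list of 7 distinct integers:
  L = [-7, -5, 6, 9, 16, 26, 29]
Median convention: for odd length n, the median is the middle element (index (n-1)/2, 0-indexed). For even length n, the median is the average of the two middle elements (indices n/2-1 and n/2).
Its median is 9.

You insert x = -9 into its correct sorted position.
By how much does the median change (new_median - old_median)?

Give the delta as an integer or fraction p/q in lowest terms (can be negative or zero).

Answer: -3/2

Derivation:
Old median = 9
After inserting x = -9: new sorted = [-9, -7, -5, 6, 9, 16, 26, 29]
New median = 15/2
Delta = 15/2 - 9 = -3/2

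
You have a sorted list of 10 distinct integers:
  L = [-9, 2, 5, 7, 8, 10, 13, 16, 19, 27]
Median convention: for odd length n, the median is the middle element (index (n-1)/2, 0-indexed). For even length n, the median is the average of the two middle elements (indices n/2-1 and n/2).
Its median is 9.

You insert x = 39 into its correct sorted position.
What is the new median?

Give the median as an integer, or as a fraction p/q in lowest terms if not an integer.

Answer: 10

Derivation:
Old list (sorted, length 10): [-9, 2, 5, 7, 8, 10, 13, 16, 19, 27]
Old median = 9
Insert x = 39
Old length even (10). Middle pair: indices 4,5 = 8,10.
New length odd (11). New median = single middle element.
x = 39: 10 elements are < x, 0 elements are > x.
New sorted list: [-9, 2, 5, 7, 8, 10, 13, 16, 19, 27, 39]
New median = 10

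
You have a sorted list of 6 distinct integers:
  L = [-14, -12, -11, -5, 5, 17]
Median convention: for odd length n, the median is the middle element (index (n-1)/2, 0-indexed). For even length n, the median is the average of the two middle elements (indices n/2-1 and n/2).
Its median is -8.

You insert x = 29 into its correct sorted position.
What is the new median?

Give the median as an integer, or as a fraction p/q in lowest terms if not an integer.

Answer: -5

Derivation:
Old list (sorted, length 6): [-14, -12, -11, -5, 5, 17]
Old median = -8
Insert x = 29
Old length even (6). Middle pair: indices 2,3 = -11,-5.
New length odd (7). New median = single middle element.
x = 29: 6 elements are < x, 0 elements are > x.
New sorted list: [-14, -12, -11, -5, 5, 17, 29]
New median = -5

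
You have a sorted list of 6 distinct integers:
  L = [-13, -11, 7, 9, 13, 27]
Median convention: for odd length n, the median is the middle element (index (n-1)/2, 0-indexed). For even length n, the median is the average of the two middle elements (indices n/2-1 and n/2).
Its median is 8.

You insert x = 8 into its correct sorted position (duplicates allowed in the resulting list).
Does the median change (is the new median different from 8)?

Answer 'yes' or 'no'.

Old median = 8
Insert x = 8
New median = 8
Changed? no

Answer: no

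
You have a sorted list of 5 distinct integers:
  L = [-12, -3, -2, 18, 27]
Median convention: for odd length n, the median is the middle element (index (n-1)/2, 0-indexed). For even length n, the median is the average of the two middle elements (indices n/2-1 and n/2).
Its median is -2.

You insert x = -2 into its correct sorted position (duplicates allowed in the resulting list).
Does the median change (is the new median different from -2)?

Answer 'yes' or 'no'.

Old median = -2
Insert x = -2
New median = -2
Changed? no

Answer: no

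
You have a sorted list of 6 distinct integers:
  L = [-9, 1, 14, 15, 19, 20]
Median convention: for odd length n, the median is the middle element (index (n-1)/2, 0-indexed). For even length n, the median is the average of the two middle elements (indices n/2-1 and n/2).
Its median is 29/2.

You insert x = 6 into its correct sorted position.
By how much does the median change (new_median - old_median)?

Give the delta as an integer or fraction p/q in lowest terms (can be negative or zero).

Answer: -1/2

Derivation:
Old median = 29/2
After inserting x = 6: new sorted = [-9, 1, 6, 14, 15, 19, 20]
New median = 14
Delta = 14 - 29/2 = -1/2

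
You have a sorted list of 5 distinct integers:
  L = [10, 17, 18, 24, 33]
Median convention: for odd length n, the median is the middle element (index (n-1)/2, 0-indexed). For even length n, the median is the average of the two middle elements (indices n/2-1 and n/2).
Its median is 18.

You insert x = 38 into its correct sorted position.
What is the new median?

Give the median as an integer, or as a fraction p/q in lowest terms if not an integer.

Answer: 21

Derivation:
Old list (sorted, length 5): [10, 17, 18, 24, 33]
Old median = 18
Insert x = 38
Old length odd (5). Middle was index 2 = 18.
New length even (6). New median = avg of two middle elements.
x = 38: 5 elements are < x, 0 elements are > x.
New sorted list: [10, 17, 18, 24, 33, 38]
New median = 21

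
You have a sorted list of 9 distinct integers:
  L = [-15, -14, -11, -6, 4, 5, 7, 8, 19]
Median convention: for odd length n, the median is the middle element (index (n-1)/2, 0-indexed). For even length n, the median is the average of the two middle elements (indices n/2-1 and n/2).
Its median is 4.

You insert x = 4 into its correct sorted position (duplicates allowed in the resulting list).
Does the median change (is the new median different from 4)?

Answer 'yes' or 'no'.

Answer: no

Derivation:
Old median = 4
Insert x = 4
New median = 4
Changed? no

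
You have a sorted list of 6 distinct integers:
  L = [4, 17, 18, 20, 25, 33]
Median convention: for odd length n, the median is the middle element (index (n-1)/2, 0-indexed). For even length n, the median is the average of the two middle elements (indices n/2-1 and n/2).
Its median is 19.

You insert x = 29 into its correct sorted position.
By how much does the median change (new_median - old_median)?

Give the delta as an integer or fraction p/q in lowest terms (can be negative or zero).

Old median = 19
After inserting x = 29: new sorted = [4, 17, 18, 20, 25, 29, 33]
New median = 20
Delta = 20 - 19 = 1

Answer: 1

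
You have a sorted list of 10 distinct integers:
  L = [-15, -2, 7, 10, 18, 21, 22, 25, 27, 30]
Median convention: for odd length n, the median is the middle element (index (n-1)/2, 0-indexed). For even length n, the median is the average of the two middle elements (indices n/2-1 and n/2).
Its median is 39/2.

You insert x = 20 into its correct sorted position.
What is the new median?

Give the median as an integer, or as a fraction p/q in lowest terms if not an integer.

Answer: 20

Derivation:
Old list (sorted, length 10): [-15, -2, 7, 10, 18, 21, 22, 25, 27, 30]
Old median = 39/2
Insert x = 20
Old length even (10). Middle pair: indices 4,5 = 18,21.
New length odd (11). New median = single middle element.
x = 20: 5 elements are < x, 5 elements are > x.
New sorted list: [-15, -2, 7, 10, 18, 20, 21, 22, 25, 27, 30]
New median = 20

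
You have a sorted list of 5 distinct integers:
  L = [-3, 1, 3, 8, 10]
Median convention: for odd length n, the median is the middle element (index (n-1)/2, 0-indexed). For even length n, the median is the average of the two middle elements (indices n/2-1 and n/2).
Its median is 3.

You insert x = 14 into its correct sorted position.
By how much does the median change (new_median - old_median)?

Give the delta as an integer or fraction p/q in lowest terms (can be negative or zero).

Answer: 5/2

Derivation:
Old median = 3
After inserting x = 14: new sorted = [-3, 1, 3, 8, 10, 14]
New median = 11/2
Delta = 11/2 - 3 = 5/2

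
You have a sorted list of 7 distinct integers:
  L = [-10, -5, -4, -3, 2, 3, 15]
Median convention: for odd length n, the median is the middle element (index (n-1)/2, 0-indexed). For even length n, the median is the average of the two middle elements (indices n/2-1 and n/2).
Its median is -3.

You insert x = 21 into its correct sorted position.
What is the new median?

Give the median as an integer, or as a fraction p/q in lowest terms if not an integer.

Answer: -1/2

Derivation:
Old list (sorted, length 7): [-10, -5, -4, -3, 2, 3, 15]
Old median = -3
Insert x = 21
Old length odd (7). Middle was index 3 = -3.
New length even (8). New median = avg of two middle elements.
x = 21: 7 elements are < x, 0 elements are > x.
New sorted list: [-10, -5, -4, -3, 2, 3, 15, 21]
New median = -1/2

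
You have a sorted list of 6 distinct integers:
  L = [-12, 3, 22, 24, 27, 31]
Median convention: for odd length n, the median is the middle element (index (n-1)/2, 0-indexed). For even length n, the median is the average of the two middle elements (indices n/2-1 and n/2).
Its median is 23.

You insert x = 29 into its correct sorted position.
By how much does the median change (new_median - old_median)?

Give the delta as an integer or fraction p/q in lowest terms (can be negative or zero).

Answer: 1

Derivation:
Old median = 23
After inserting x = 29: new sorted = [-12, 3, 22, 24, 27, 29, 31]
New median = 24
Delta = 24 - 23 = 1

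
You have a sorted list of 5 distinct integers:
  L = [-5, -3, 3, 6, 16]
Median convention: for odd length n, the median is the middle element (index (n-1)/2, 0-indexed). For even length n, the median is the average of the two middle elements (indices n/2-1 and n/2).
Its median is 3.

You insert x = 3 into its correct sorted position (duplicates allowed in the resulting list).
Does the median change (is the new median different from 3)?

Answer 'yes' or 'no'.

Answer: no

Derivation:
Old median = 3
Insert x = 3
New median = 3
Changed? no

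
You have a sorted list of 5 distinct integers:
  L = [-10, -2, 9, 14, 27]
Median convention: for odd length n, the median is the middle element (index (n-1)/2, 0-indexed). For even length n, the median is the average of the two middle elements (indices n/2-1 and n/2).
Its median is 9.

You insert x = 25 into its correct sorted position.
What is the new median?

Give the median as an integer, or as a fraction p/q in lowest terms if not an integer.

Answer: 23/2

Derivation:
Old list (sorted, length 5): [-10, -2, 9, 14, 27]
Old median = 9
Insert x = 25
Old length odd (5). Middle was index 2 = 9.
New length even (6). New median = avg of two middle elements.
x = 25: 4 elements are < x, 1 elements are > x.
New sorted list: [-10, -2, 9, 14, 25, 27]
New median = 23/2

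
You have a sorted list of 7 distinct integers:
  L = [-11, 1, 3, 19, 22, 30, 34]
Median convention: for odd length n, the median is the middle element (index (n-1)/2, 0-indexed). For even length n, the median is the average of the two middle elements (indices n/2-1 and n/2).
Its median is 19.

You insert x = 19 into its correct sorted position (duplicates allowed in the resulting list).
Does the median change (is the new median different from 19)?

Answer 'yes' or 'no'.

Answer: no

Derivation:
Old median = 19
Insert x = 19
New median = 19
Changed? no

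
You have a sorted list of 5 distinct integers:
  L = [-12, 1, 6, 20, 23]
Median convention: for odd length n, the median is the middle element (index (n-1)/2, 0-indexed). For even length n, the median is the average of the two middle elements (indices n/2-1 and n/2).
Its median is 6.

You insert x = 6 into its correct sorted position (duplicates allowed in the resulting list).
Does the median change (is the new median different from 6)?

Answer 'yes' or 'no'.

Answer: no

Derivation:
Old median = 6
Insert x = 6
New median = 6
Changed? no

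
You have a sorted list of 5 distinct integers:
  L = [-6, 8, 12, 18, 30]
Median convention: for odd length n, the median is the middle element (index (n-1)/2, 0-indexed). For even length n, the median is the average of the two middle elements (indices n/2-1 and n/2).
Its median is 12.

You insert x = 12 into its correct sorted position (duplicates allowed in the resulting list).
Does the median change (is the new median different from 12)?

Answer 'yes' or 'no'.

Answer: no

Derivation:
Old median = 12
Insert x = 12
New median = 12
Changed? no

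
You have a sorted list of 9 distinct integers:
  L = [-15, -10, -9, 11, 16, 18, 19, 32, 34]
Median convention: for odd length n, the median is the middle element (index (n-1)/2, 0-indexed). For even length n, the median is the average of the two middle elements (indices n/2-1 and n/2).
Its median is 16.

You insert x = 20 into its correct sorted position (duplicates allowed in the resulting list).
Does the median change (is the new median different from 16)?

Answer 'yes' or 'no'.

Answer: yes

Derivation:
Old median = 16
Insert x = 20
New median = 17
Changed? yes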